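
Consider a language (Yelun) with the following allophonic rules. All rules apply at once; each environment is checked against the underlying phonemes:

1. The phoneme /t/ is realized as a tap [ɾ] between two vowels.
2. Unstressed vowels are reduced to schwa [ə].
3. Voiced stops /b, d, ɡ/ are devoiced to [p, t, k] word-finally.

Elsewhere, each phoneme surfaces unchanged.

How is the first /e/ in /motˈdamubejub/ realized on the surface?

/e/ (between /b/ and /j/) occurs in an unstressed syllable → [ə] by rule 2.

[ə]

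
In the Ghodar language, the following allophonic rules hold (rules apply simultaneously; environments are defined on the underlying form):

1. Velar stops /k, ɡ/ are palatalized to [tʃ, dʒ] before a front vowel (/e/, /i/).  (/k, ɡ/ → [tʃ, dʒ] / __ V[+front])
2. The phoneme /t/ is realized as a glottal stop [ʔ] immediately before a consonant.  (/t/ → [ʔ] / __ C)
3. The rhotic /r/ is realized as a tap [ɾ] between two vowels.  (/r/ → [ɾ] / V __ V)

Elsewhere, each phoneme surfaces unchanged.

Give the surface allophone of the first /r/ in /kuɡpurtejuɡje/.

/r/ (between /u/ and /t/): rule 3 targets it, but not between two vowels → unchanged [r].

[r]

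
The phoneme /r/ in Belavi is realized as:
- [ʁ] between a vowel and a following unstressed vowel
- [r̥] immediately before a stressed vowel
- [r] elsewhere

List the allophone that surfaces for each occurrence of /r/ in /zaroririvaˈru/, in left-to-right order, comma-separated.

[ʁ], [ʁ], [ʁ], [r̥]

Occurrence 1 (position 3): between a vowel and a following unstressed vowel → [ʁ].
Occurrence 2 (position 5): between a vowel and a following unstressed vowel → [ʁ].
Occurrence 3 (position 7): between a vowel and a following unstressed vowel → [ʁ].
Occurrence 4 (position 11): immediately before a stressed vowel → [r̥].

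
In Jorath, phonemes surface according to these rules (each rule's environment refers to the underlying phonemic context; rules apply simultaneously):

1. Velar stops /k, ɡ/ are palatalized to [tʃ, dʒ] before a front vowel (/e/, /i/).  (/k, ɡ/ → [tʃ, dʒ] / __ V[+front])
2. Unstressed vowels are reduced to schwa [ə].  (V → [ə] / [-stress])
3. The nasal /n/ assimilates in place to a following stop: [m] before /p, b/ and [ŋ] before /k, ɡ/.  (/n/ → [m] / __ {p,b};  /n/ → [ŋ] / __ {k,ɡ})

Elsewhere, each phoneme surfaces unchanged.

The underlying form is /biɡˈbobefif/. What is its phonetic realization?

/i/ (between /b/ and /ɡ/) occurs in an unstressed syllable → [ə] by rule 2.
/ɡ/ (between /i/ and /b/): rule 1 targets it, but not before a front vowel → unchanged [ɡ].
/o/ (between /b/ and /b/): rule 2 targets it, but not in an unstressed syllable → unchanged [o].
/e/ (between /b/ and /f/) occurs in an unstressed syllable → [ə] by rule 2.
/i/ (between /f/ and /f/): in an unstressed syllable, so rule 2 applies → [ə].

[bəɡˈbobəfəf]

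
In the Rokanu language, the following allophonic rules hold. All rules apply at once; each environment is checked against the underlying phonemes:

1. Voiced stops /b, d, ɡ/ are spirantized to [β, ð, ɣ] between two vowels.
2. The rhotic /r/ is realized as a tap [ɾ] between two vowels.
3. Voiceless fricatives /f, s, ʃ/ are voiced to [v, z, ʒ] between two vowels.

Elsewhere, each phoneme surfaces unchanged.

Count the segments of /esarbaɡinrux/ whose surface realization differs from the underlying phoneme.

2

Segments that undergo a rule: /s/ → [z] (rule 3); /ɡ/ → [ɣ] (rule 1).
All other segments surface unchanged.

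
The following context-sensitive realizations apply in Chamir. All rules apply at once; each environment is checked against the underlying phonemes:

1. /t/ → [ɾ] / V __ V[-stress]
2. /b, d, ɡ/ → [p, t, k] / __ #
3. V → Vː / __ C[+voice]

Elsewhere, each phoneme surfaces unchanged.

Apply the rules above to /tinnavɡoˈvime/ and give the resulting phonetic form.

[tiːnnaːvɡoːˈviːme]

/t/ (word-initial) is in the target of rule 1 but the environment (between a vowel and a following unstressed vowel) is not met → [t].
/i/ meets the environment for rule 3 (before a voiced consonant) → [iː].
/n/ (between /i/ and /n/): no rule targets it → [n].
/n/ (between /n/ and /a/) is unaffected → [n].
/a/ — between /n/ and /v/, before a voiced consonant — surfaces as [aː] (rule 3).
/v/ stays [v].
/ɡ/ (between /v/ and /o/) fails the environment for rule 2, so it stays [ɡ].
/o/ meets the environment for rule 3 (before a voiced consonant) → [oː].
/v/ — not in any rule's target class → [v].
/i/ (between /v/ and /m/) occurs before a voiced consonant → [iː] by rule 3.
/m/ stays [m].
/e/ (word-final): rule 3 targets it, but not before a voiced consonant → unchanged [e].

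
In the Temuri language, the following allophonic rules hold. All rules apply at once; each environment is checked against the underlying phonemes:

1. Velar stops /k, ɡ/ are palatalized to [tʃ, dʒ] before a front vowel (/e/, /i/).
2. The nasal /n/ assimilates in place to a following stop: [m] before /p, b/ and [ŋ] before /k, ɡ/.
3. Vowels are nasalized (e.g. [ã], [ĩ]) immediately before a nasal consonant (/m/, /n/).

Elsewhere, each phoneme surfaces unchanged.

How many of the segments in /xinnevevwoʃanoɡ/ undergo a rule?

2

Segments that undergo a rule: /i/ → [ĩ] (rule 3); /a/ → [ã] (rule 3).
All other segments surface unchanged.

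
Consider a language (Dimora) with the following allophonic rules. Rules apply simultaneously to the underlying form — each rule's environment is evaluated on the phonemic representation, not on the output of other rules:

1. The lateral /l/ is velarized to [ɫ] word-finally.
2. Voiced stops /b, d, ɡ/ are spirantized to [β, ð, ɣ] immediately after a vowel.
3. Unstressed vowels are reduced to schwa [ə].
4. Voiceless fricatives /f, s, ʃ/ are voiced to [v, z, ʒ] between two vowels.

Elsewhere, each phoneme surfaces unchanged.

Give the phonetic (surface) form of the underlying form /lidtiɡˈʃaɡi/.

[ləðtəɣˈʃaɣə]

/l/ (word-initial) fails the environment for rule 1, so it stays [l].
/i/ (between /l/ and /d/): in an unstressed syllable, so rule 3 applies → [ə].
/d/ (between /i/ and /t/) occurs immediately after a vowel → [ð] by rule 2.
/t/ — not in any rule's target class → [t].
/i/ (between /t/ and /ɡ/): in an unstressed syllable, so rule 3 applies → [ə].
/ɡ/ — between /i/ and /ʃ/, immediately after a vowel — surfaces as [ɣ] (rule 2).
/ʃ/ — between /ɡ/ and /a/; rule 4 does not apply here → [ʃ].
/a/ — between /ʃ/ and /ɡ/; rule 3 does not apply here → [a].
Rule 2 applies to /ɡ/ (between /a/ and /i/: immediately after a vowel) → [ɣ].
/i/ — word-final, in an unstressed syllable — surfaces as [ə] (rule 3).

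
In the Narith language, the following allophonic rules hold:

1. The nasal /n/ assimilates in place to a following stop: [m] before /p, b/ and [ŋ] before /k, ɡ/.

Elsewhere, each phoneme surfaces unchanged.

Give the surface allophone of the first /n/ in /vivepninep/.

/n/ (between /p/ and /i/) is in the target of rule 1 but the environment (before a labial or velar stop) is not met → [n].

[n]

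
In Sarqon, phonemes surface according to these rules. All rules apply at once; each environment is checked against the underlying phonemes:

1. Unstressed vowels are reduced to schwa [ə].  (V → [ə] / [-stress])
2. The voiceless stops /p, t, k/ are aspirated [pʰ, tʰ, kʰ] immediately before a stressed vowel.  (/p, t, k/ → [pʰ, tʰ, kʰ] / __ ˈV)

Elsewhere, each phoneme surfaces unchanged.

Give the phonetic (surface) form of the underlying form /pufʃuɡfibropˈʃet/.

[pəfʃəɡfəbrəpˈʃet]

/p/ — word-initial; rule 2 does not apply here → [p].
/u/ (between /p/ and /f/): in an unstressed syllable, so rule 1 applies → [ə].
/f/ — not in any rule's target class → [f].
/ʃ/ (between /f/ and /u/) is unaffected → [ʃ].
/u/ (between /ʃ/ and /ɡ/) occurs in an unstressed syllable → [ə] by rule 1.
/ɡ/ — not in any rule's target class → [ɡ].
/f/ (between /ɡ/ and /i/): no rule targets it → [f].
/i/ (between /f/ and /b/) occurs in an unstressed syllable → [ə] by rule 1.
/b/ — not in any rule's target class → [b].
/r/ (between /b/ and /o/) is unaffected → [r].
Rule 1 applies to /o/ (between /r/ and /p/: in an unstressed syllable) → [ə].
/p/ (between /o/ and /ʃ/) is in the target of rule 2 but the environment (immediately before a stressed vowel) is not met → [p].
/ʃ/ stays [ʃ].
/e/ — between /ʃ/ and /t/; rule 1 does not apply here → [e].
/t/ — word-final; rule 2 does not apply here → [t].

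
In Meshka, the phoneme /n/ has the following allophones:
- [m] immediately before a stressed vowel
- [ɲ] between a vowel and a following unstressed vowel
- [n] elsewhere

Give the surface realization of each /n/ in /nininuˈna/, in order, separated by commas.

Occurrence 1 (position 1): no conditioning environment matches → elsewhere allophone [n].
Occurrence 2 (position 3): between a vowel and a following unstressed vowel → [ɲ].
Occurrence 3 (position 5): between a vowel and a following unstressed vowel → [ɲ].
Occurrence 4 (position 7): immediately before a stressed vowel → [m].

[n], [ɲ], [ɲ], [m]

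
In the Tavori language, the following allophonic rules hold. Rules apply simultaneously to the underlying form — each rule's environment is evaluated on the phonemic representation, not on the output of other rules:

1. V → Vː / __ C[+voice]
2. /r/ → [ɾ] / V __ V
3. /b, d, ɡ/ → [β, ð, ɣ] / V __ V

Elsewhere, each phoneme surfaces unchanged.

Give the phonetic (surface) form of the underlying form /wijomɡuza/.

/w/ (word-initial) is unaffected → [w].
Rule 1 applies to /i/ (between /w/ and /j/: before a voiced consonant) → [iː].
/j/ (between /i/ and /o/) is unaffected → [j].
Rule 1 applies to /o/ (between /j/ and /m/: before a voiced consonant) → [oː].
/m/ — not in any rule's target class → [m].
/ɡ/ (between /m/ and /u/) fails the environment for rule 3, so it stays [ɡ].
/u/ meets the environment for rule 1 (before a voiced consonant) → [uː].
/z/ stays [z].
/a/ (word-final): rule 1 targets it, but not before a voiced consonant → unchanged [a].

[wiːjoːmɡuːza]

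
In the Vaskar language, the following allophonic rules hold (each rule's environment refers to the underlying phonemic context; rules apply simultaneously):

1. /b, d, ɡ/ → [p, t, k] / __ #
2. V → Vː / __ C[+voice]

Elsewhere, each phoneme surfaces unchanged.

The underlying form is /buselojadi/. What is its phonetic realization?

[buseːloːjaːdi]

/b/ — word-initial; rule 1 does not apply here → [b].
/u/ (between /b/ and /s/) fails the environment for rule 2, so it stays [u].
/s/ (between /u/ and /e/): no rule targets it → [s].
/e/ (between /s/ and /l/) occurs before a voiced consonant → [eː] by rule 2.
/l/ stays [l].
/o/ meets the environment for rule 2 (before a voiced consonant) → [oː].
/j/ (between /o/ and /a/) is unaffected → [j].
/a/ meets the environment for rule 2 (before a voiced consonant) → [aː].
/d/ (between /a/ and /i/) fails the environment for rule 1, so it stays [d].
/i/ (word-final) is in the target of rule 2 but the environment (before a voiced consonant) is not met → [i].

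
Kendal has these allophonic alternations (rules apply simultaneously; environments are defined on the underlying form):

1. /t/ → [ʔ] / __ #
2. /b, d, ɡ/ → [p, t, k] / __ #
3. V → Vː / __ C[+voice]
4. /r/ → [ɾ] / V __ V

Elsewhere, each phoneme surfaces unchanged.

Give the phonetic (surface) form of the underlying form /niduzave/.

[niːduːzaːve]

/i/ — between /n/ and /d/, before a voiced consonant — surfaces as [iː] (rule 3).
/d/ (between /i/ and /u/): rule 2 targets it, but not word-finally → unchanged [d].
/u/ meets the environment for rule 3 (before a voiced consonant) → [uː].
Rule 3 applies to /a/ (between /z/ and /v/: before a voiced consonant) → [aː].
/e/ (word-final) fails the environment for rule 3, so it stays [e].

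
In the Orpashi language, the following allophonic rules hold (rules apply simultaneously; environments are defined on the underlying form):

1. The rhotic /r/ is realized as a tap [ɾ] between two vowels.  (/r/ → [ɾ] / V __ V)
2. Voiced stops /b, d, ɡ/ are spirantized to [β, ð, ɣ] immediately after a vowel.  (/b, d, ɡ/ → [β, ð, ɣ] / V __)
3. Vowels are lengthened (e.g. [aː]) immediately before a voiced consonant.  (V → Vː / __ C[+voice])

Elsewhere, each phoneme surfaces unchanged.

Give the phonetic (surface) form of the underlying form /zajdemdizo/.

/z/ — not in any rule's target class → [z].
/a/ (between /z/ and /j/) occurs before a voiced consonant → [aː] by rule 3.
/j/ (between /a/ and /d/): no rule targets it → [j].
/d/ (between /j/ and /e/): rule 2 targets it, but not immediately after a vowel → unchanged [d].
/e/ — between /d/ and /m/, before a voiced consonant — surfaces as [eː] (rule 3).
/m/ stays [m].
/d/ (between /m/ and /i/) is in the target of rule 2 but the environment (immediately after a vowel) is not met → [d].
/i/ (between /d/ and /z/) occurs before a voiced consonant → [iː] by rule 3.
/z/ (between /i/ and /o/): no rule targets it → [z].
/o/ (word-final): rule 3 targets it, but not before a voiced consonant → unchanged [o].

[zaːjdeːmdiːzo]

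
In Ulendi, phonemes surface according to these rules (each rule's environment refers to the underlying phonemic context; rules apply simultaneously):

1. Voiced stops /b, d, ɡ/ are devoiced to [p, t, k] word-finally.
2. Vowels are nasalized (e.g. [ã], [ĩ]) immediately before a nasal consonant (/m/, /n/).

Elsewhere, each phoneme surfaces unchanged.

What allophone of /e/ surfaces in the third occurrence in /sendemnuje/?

[e]

/e/ — word-final; rule 2 does not apply here → [e].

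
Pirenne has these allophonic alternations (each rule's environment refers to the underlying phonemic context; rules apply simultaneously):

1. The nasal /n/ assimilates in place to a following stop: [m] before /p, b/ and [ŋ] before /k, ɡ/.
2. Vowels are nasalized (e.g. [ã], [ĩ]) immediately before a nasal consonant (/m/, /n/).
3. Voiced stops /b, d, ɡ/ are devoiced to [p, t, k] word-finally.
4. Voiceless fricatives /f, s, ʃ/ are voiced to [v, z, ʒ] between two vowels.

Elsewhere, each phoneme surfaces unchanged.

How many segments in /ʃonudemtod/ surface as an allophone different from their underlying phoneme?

3

Segments that undergo a rule: /o/ → [õ] (rule 2); /e/ → [ẽ] (rule 2); /d/ → [t] (rule 3).
All other segments surface unchanged.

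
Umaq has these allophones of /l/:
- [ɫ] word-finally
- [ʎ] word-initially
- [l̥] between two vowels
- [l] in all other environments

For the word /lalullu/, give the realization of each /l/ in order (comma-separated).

[ʎ], [l̥], [l], [l]

Occurrence 1 (position 1): word-initially → [ʎ].
Occurrence 2 (position 3): between two vowels → [l̥].
Occurrence 3 (position 5): no conditioning environment matches → elsewhere allophone [l].
Occurrence 4 (position 6): no conditioning environment matches → elsewhere allophone [l].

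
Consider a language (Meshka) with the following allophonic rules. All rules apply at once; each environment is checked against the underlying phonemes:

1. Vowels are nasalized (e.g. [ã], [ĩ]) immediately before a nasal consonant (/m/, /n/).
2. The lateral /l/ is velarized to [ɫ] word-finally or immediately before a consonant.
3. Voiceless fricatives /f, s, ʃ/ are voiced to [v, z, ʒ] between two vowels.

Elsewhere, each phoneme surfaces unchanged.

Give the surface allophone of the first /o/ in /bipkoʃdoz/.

[o]

/o/ (between /k/ and /ʃ/) fails the environment for rule 1, so it stays [o].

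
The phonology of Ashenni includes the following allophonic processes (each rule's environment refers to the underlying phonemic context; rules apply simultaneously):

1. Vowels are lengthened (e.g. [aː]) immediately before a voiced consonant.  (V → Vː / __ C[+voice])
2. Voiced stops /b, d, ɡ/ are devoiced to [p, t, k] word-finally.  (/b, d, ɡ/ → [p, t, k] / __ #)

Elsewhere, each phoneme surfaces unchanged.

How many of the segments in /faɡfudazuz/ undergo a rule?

4

Segments that undergo a rule: /a/ → [aː] (rule 1); /u/ → [uː] (rule 1); /a/ → [aː] (rule 1); /u/ → [uː] (rule 1).
All other segments surface unchanged.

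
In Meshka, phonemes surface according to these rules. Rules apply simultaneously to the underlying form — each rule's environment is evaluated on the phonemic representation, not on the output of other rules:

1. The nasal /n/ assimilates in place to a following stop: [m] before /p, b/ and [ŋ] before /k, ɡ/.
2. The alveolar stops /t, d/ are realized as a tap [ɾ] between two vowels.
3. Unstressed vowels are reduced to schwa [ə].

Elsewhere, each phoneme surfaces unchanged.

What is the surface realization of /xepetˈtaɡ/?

/e/ (between /x/ and /p/): in an unstressed syllable, so rule 3 applies → [ə].
/e/ (between /p/ and /t/) occurs in an unstressed syllable → [ə] by rule 3.
/t/ (between /e/ and /t/) fails the environment for rule 2, so it stays [t].
/t/ — between /t/ and /a/; rule 2 does not apply here → [t].
/a/ — between /t/ and /ɡ/; rule 3 does not apply here → [a].

[xəpətˈtaɡ]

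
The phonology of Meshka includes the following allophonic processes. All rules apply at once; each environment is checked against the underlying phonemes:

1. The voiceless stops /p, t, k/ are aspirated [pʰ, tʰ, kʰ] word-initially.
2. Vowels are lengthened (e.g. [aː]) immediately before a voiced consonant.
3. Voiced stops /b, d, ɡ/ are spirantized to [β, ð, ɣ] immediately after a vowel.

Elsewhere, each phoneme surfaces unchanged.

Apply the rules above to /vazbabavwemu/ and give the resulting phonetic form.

/v/ (word-initial) is unaffected → [v].
/a/ (between /v/ and /z/) occurs before a voiced consonant → [aː] by rule 2.
/z/ (between /a/ and /b/): no rule targets it → [z].
/b/ (between /z/ and /a/) fails the environment for rule 3, so it stays [b].
/a/ (between /b/ and /b/) occurs before a voiced consonant → [aː] by rule 2.
/b/ meets the environment for rule 3 (immediately after a vowel) → [β].
/a/ meets the environment for rule 2 (before a voiced consonant) → [aː].
/v/ (between /a/ and /w/) is unaffected → [v].
/w/ (between /v/ and /e/) is unaffected → [w].
/e/ — between /w/ and /m/, before a voiced consonant — surfaces as [eː] (rule 2).
/m/ — not in any rule's target class → [m].
/u/ (word-final): rule 2 targets it, but not before a voiced consonant → unchanged [u].

[vaːzbaːβaːvweːmu]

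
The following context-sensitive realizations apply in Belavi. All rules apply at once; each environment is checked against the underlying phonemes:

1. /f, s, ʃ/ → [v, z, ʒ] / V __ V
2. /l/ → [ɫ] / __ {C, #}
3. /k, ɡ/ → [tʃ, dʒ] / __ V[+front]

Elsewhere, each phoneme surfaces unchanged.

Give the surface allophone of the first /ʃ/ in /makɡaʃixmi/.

/ʃ/ meets the environment for rule 1 (between two vowels) → [ʒ].

[ʒ]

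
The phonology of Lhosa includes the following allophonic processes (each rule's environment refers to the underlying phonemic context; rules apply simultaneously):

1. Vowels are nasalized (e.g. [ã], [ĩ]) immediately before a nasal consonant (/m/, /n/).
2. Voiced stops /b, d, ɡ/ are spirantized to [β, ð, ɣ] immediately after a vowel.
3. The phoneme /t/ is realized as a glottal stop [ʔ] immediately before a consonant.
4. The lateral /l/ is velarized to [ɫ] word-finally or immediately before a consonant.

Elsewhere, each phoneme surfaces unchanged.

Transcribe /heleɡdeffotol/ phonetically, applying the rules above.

/h/ — not in any rule's target class → [h].
/e/ — between /h/ and /l/; rule 1 does not apply here → [e].
/l/ — between /e/ and /e/; rule 4 does not apply here → [l].
/e/ — between /l/ and /ɡ/; rule 1 does not apply here → [e].
/ɡ/ — between /e/ and /d/, immediately after a vowel — surfaces as [ɣ] (rule 2).
/d/ — between /ɡ/ and /e/; rule 2 does not apply here → [d].
/e/ (between /d/ and /f/) fails the environment for rule 1, so it stays [e].
/f/ (between /e/ and /f/): no rule targets it → [f].
/f/ (between /f/ and /o/) is unaffected → [f].
/o/ — between /f/ and /t/; rule 1 does not apply here → [o].
/t/ (between /o/ and /o/) fails the environment for rule 3, so it stays [t].
/o/ (between /t/ and /l/) is in the target of rule 1 but the environment (before a nasal consonant) is not met → [o].
/l/ (word-final) occurs word-finally or immediately before a consonant → [ɫ] by rule 4.

[heleɣdeffotoɫ]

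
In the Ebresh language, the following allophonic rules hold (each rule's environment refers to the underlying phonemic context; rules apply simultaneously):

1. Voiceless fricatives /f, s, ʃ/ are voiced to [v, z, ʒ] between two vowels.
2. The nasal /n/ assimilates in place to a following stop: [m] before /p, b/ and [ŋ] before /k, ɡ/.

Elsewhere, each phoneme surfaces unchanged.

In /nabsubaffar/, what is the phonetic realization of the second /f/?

/f/ (between /f/ and /a/) is in the target of rule 1 but the environment (between two vowels) is not met → [f].

[f]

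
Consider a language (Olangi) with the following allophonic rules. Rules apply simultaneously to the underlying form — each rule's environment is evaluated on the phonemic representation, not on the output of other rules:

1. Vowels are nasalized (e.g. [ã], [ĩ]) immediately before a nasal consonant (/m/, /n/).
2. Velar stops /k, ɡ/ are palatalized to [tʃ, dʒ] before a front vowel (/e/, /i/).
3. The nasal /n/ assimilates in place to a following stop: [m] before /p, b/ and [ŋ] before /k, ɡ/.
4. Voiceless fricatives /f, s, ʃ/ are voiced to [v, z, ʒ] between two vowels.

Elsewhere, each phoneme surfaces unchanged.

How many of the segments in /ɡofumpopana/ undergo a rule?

Segments that undergo a rule: /f/ → [v] (rule 4); /u/ → [ũ] (rule 1); /a/ → [ã] (rule 1).
All other segments surface unchanged.

3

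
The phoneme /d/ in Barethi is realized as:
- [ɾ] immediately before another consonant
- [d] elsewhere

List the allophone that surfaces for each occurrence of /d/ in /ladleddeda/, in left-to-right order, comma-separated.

[ɾ], [ɾ], [d], [d]

Occurrence 1 (position 3): immediately before another consonant → [ɾ].
Occurrence 2 (position 6): immediately before another consonant → [ɾ].
Occurrence 3 (position 7): no conditioning environment matches → elsewhere allophone [d].
Occurrence 4 (position 9): no conditioning environment matches → elsewhere allophone [d].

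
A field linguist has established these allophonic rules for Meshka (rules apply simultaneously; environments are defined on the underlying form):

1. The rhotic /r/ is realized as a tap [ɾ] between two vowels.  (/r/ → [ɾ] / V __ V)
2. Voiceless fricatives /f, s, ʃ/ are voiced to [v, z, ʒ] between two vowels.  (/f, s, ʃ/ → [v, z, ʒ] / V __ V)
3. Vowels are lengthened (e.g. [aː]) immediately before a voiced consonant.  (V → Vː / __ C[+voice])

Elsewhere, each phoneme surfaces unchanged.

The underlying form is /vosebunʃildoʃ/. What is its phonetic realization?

/v/ (word-initial) is unaffected → [v].
/o/ — between /v/ and /s/; rule 3 does not apply here → [o].
Rule 2 applies to /s/ (between /o/ and /e/: between two vowels) → [z].
/e/ (between /s/ and /b/): before a voiced consonant, so rule 3 applies → [eː].
/b/ (between /e/ and /u/) is unaffected → [b].
/u/ — between /b/ and /n/, before a voiced consonant — surfaces as [uː] (rule 3).
/n/ (between /u/ and /ʃ/): no rule targets it → [n].
/ʃ/ (between /n/ and /i/): rule 2 targets it, but not between two vowels → unchanged [ʃ].
Rule 3 applies to /i/ (between /ʃ/ and /l/: before a voiced consonant) → [iː].
/l/ (between /i/ and /d/): no rule targets it → [l].
/d/ — not in any rule's target class → [d].
/o/ (between /d/ and /ʃ/) is in the target of rule 3 but the environment (before a voiced consonant) is not met → [o].
/ʃ/ — word-final; rule 2 does not apply here → [ʃ].

[vozeːbuːnʃiːldoʃ]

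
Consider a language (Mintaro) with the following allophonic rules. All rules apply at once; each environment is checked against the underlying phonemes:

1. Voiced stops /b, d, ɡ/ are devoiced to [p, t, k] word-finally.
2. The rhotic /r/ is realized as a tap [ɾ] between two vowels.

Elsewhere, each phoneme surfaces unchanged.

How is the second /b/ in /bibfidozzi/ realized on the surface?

/b/ — between /i/ and /f/; rule 1 does not apply here → [b].

[b]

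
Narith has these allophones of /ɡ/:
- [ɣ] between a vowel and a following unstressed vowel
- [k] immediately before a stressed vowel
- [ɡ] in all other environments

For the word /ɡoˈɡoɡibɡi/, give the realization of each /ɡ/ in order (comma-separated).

Occurrence 1 (position 1): no conditioning environment matches → elsewhere allophone [ɡ].
Occurrence 2 (position 3): immediately before a stressed vowel → [k].
Occurrence 3 (position 5): between a vowel and a following unstressed vowel → [ɣ].
Occurrence 4 (position 8): no conditioning environment matches → elsewhere allophone [ɡ].

[ɡ], [k], [ɣ], [ɡ]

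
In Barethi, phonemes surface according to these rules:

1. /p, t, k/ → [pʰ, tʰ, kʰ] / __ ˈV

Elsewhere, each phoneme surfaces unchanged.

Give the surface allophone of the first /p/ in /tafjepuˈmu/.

/p/ (between /e/ and /u/) is in the target of rule 1 but the environment (immediately before a stressed vowel) is not met → [p].

[p]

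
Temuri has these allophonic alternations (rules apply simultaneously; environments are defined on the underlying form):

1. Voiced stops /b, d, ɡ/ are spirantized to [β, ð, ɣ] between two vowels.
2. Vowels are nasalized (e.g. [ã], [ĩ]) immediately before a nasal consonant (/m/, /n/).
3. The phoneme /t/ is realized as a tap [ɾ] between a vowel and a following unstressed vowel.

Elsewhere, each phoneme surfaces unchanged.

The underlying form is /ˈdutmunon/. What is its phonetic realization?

/d/ (word-initial): rule 1 targets it, but not between two vowels → unchanged [d].
/u/ (between /d/ and /t/) fails the environment for rule 2, so it stays [u].
/t/ (between /u/ and /m/) fails the environment for rule 3, so it stays [t].
/u/ — between /m/ and /n/, before a nasal consonant — surfaces as [ũ] (rule 2).
Rule 2 applies to /o/ (between /n/ and /n/: before a nasal consonant) → [õ].

[ˈdutmũnõn]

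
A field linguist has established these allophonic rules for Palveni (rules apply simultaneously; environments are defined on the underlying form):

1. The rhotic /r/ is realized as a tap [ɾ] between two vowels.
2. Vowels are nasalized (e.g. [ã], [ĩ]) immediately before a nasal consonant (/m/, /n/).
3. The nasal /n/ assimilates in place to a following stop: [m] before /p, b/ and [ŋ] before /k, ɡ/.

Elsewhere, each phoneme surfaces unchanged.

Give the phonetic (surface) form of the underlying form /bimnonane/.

/b/ stays [b].
/i/ (between /b/ and /m/) occurs before a nasal consonant → [ĩ] by rule 2.
/m/ (between /i/ and /n/) is unaffected → [m].
/n/ (between /m/ and /o/): rule 3 targets it, but not before a labial or velar stop → unchanged [n].
/o/ (between /n/ and /n/): before a nasal consonant, so rule 2 applies → [õ].
/n/ — between /o/ and /a/; rule 3 does not apply here → [n].
/a/ meets the environment for rule 2 (before a nasal consonant) → [ã].
/n/ — between /a/ and /e/; rule 3 does not apply here → [n].
/e/ (word-final): rule 2 targets it, but not before a nasal consonant → unchanged [e].

[bĩmnõnãne]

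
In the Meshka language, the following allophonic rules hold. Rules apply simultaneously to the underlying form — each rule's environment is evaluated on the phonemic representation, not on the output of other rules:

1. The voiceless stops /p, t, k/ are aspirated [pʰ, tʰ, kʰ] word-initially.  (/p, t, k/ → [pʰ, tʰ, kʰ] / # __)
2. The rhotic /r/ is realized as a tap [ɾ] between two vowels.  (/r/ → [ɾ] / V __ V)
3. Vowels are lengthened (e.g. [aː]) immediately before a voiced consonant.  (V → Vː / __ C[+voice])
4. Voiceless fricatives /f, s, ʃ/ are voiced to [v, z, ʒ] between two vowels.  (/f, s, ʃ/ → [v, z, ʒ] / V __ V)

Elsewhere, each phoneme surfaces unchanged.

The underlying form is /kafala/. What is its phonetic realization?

[kʰavaːla]

Rule 1 applies to /k/ (word-initial: word-initially) → [kʰ].
/a/ (between /k/ and /f/) fails the environment for rule 3, so it stays [a].
Rule 4 applies to /f/ (between /a/ and /a/: between two vowels) → [v].
/a/ meets the environment for rule 3 (before a voiced consonant) → [aː].
/a/ — word-final; rule 3 does not apply here → [a].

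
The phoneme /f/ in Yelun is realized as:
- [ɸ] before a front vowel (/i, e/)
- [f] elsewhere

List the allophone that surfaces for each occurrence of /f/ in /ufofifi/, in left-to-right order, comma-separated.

Occurrence 1 (position 2): no conditioning environment matches → elsewhere allophone [f].
Occurrence 2 (position 4): before a front vowel (/i, e/) → [ɸ].
Occurrence 3 (position 6): before a front vowel (/i, e/) → [ɸ].

[f], [ɸ], [ɸ]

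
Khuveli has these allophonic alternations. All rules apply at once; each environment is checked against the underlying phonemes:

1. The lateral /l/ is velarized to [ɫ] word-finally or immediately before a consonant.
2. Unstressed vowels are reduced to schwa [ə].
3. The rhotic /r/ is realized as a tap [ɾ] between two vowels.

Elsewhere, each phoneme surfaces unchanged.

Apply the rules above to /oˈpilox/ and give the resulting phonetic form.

/o/ (word-initial) occurs in an unstressed syllable → [ə] by rule 2.
/p/ (between /o/ and /i/) is unaffected → [p].
/i/ (between /p/ and /l/) fails the environment for rule 2, so it stays [i].
/l/ — between /i/ and /o/; rule 1 does not apply here → [l].
/o/ meets the environment for rule 2 (in an unstressed syllable) → [ə].
/x/ (word-final) is unaffected → [x].

[əˈpiləx]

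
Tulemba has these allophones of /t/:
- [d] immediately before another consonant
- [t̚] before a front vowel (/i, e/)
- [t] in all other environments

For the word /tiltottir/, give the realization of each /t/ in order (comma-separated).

Occurrence 1 (position 1): before a front vowel (/i, e/) → [t̚].
Occurrence 2 (position 4): no conditioning environment matches → elsewhere allophone [t].
Occurrence 3 (position 6): immediately before another consonant → [d].
Occurrence 4 (position 7): before a front vowel (/i, e/) → [t̚].

[t̚], [t], [d], [t̚]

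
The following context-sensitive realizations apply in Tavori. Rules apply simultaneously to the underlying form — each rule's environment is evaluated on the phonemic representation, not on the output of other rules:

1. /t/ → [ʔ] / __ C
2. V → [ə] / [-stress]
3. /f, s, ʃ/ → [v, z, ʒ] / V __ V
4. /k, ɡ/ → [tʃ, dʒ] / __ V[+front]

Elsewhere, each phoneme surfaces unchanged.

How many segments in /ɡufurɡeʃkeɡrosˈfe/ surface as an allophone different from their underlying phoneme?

Segments that undergo a rule: /u/ → [ə] (rule 2); /f/ → [v] (rule 3); /u/ → [ə] (rule 2); /ɡ/ → [dʒ] (rule 4); /e/ → [ə] (rule 2); /k/ → [tʃ] (rule 4); /e/ → [ə] (rule 2); /o/ → [ə] (rule 2).
All other segments surface unchanged.

8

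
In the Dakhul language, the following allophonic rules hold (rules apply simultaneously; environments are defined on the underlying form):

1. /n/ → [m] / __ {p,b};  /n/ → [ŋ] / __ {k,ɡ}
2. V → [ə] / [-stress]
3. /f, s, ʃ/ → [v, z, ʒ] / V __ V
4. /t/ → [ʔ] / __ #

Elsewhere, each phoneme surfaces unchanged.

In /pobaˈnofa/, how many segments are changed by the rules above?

4

Segments that undergo a rule: /o/ → [ə] (rule 2); /a/ → [ə] (rule 2); /f/ → [v] (rule 3); /a/ → [ə] (rule 2).
All other segments surface unchanged.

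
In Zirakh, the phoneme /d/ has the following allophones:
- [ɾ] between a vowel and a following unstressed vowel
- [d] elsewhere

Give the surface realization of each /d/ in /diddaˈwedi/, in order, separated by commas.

[d], [d], [d], [ɾ]

Occurrence 1 (position 1): no conditioning environment matches → elsewhere allophone [d].
Occurrence 2 (position 3): no conditioning environment matches → elsewhere allophone [d].
Occurrence 3 (position 4): no conditioning environment matches → elsewhere allophone [d].
Occurrence 4 (position 8): between a vowel and a following unstressed vowel → [ɾ].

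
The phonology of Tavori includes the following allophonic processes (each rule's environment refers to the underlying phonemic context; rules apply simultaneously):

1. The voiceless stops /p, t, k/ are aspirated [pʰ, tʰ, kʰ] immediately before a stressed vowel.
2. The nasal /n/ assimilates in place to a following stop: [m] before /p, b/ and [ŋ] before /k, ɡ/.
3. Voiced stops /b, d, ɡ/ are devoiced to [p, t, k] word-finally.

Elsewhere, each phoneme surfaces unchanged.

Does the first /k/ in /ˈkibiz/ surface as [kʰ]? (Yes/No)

/k/ (word-initial): immediately before a stressed vowel, so rule 1 applies → [kʰ].
The actual realization is [kʰ], which matches [kʰ].

Yes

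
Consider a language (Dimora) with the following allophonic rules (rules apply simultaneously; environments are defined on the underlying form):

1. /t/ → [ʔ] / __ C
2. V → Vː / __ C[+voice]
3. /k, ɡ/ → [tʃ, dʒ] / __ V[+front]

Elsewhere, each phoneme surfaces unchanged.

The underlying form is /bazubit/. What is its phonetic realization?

/a/ (between /b/ and /z/) occurs before a voiced consonant → [aː] by rule 2.
/u/ — between /z/ and /b/, before a voiced consonant — surfaces as [uː] (rule 2).
/i/ (between /b/ and /t/) is in the target of rule 2 but the environment (before a voiced consonant) is not met → [i].
/t/ (word-final) is in the target of rule 1 but the environment (immediately before a consonant) is not met → [t].

[baːzuːbit]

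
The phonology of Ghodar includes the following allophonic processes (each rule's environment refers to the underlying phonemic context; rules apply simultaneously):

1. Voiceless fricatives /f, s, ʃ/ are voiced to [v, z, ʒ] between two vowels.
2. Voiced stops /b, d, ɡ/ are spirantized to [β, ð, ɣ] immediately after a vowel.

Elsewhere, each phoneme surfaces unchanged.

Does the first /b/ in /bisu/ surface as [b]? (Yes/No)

Yes

/b/ — word-initial; rule 2 does not apply here → [b].
The actual realization is [b], which matches [b].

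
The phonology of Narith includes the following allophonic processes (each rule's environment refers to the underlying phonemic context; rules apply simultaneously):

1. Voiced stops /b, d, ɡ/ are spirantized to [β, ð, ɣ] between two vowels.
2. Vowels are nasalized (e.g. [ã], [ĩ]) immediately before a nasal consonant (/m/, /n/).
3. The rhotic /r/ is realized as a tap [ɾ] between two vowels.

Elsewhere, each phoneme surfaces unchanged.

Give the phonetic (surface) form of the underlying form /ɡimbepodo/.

/ɡ/ (word-initial) is in the target of rule 1 but the environment (between two vowels) is not met → [ɡ].
/i/ (between /ɡ/ and /m/): before a nasal consonant, so rule 2 applies → [ĩ].
/m/ — not in any rule's target class → [m].
/b/ — between /m/ and /e/; rule 1 does not apply here → [b].
/e/ (between /b/ and /p/) fails the environment for rule 2, so it stays [e].
/p/ stays [p].
/o/ — between /p/ and /d/; rule 2 does not apply here → [o].
/d/ (between /o/ and /o/): between two vowels, so rule 1 applies → [ð].
/o/ (word-final) is in the target of rule 2 but the environment (before a nasal consonant) is not met → [o].

[ɡĩmbepoðo]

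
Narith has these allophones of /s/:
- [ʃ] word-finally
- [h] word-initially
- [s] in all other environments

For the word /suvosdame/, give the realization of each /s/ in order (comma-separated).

Occurrence 1 (position 1): word-initially → [h].
Occurrence 2 (position 5): no conditioning environment matches → elsewhere allophone [s].

[h], [s]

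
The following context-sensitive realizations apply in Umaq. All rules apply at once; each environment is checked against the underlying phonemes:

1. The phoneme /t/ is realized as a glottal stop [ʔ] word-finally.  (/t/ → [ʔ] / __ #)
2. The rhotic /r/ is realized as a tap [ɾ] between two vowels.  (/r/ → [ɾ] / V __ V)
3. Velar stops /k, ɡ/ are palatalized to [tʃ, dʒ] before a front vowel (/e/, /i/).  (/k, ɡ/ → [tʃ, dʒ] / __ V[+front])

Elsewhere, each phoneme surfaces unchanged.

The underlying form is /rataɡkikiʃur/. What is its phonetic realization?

/r/ — word-initial; rule 2 does not apply here → [r].
/t/ (between /a/ and /a/) is in the target of rule 1 but the environment (word-finally) is not met → [t].
/ɡ/ (between /a/ and /k/) fails the environment for rule 3, so it stays [ɡ].
/k/ meets the environment for rule 3 (before a front vowel) → [tʃ].
Rule 3 applies to /k/ (between /i/ and /i/: before a front vowel) → [tʃ].
/r/ — word-final; rule 2 does not apply here → [r].

[rataɡtʃitʃiʃur]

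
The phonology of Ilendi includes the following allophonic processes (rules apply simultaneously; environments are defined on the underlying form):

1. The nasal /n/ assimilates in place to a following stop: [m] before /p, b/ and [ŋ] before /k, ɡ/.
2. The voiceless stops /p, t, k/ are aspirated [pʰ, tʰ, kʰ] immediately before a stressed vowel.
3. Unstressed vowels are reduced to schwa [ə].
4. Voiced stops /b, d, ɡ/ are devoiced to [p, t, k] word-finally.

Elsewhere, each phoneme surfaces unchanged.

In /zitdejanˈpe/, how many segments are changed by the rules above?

5

Segments that undergo a rule: /i/ → [ə] (rule 3); /e/ → [ə] (rule 3); /a/ → [ə] (rule 3); /n/ → [m] (rule 1); /p/ → [pʰ] (rule 2).
All other segments surface unchanged.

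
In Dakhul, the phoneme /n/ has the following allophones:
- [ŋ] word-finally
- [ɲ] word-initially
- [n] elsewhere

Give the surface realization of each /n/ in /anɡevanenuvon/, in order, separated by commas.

[n], [n], [n], [ŋ]

Occurrence 1 (position 2): no conditioning environment matches → elsewhere allophone [n].
Occurrence 2 (position 7): no conditioning environment matches → elsewhere allophone [n].
Occurrence 3 (position 9): no conditioning environment matches → elsewhere allophone [n].
Occurrence 4 (position 13): word-finally → [ŋ].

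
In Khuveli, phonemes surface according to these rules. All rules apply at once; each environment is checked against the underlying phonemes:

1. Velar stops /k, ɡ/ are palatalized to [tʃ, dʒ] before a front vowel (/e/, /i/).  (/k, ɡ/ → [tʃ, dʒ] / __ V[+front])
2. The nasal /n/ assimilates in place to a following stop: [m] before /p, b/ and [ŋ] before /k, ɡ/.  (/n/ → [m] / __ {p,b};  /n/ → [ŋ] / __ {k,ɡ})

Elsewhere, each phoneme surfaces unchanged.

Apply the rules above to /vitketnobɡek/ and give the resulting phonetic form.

/v/ (word-initial) is unaffected → [v].
/i/ (between /v/ and /t/) is unaffected → [i].
/t/ stays [t].
/k/ — between /t/ and /e/, before a front vowel — surfaces as [tʃ] (rule 1).
/e/ stays [e].
/t/ (between /e/ and /n/) is unaffected → [t].
/n/ — between /t/ and /o/; rule 2 does not apply here → [n].
/o/ (between /n/ and /b/) is unaffected → [o].
/b/ stays [b].
/ɡ/ (between /b/ and /e/) occurs before a front vowel → [dʒ] by rule 1.
/e/ — not in any rule's target class → [e].
/k/ — word-final; rule 1 does not apply here → [k].

[vittʃetnobdʒek]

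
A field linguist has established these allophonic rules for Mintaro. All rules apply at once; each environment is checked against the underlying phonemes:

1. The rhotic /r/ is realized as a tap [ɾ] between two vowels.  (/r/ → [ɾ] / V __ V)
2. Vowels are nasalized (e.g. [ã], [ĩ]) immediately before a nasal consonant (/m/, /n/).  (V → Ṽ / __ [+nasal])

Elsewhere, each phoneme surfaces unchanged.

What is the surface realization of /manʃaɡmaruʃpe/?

/m/ — not in any rule's target class → [m].
/a/ (between /m/ and /n/): before a nasal consonant, so rule 2 applies → [ã].
/n/ — not in any rule's target class → [n].
/ʃ/ — not in any rule's target class → [ʃ].
/a/ (between /ʃ/ and /ɡ/) fails the environment for rule 2, so it stays [a].
/ɡ/ (between /a/ and /m/): no rule targets it → [ɡ].
/m/ stays [m].
/a/ (between /m/ and /r/) fails the environment for rule 2, so it stays [a].
/r/ (between /a/ and /u/) occurs between two vowels → [ɾ] by rule 1.
/u/ (between /r/ and /ʃ/): rule 2 targets it, but not before a nasal consonant → unchanged [u].
/ʃ/ stays [ʃ].
/p/ (between /ʃ/ and /e/) is unaffected → [p].
/e/ (word-final) is in the target of rule 2 but the environment (before a nasal consonant) is not met → [e].

[mãnʃaɡmaɾuʃpe]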